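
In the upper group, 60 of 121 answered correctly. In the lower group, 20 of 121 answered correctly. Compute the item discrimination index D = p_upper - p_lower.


p_upper = 60/121 = 0.4959
p_lower = 20/121 = 0.1653
D = 0.4959 - 0.1653 = 0.3306

0.3306


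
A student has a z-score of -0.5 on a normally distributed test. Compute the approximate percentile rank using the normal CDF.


CDF(z) = 0.5 * (1 + erf(z/sqrt(2)))
erf(-0.3536) = -0.3829
CDF = 0.3085
Percentile rank = 0.3085 * 100 = 30.85

30.85


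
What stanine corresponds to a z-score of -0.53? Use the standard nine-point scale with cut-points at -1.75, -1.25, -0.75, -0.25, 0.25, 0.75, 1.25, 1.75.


Stanine boundaries: [-1.75, -1.25, -0.75, -0.25, 0.25, 0.75, 1.25, 1.75]
z = -0.53
Check each boundary:
  z >= -1.75 -> could be stanine 2
  z >= -1.25 -> could be stanine 3
  z >= -0.75 -> could be stanine 4
  z < -0.25
  z < 0.25
  z < 0.75
  z < 1.25
  z < 1.75
Highest qualifying boundary gives stanine = 4

4


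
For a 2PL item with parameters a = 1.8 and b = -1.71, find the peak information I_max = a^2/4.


For 2PL, max info at theta = b = -1.71
I_max = a^2 / 4 = 1.8^2 / 4
= 3.24 / 4
I_max = 0.81

0.81


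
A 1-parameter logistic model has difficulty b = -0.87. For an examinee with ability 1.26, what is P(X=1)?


theta - b = 1.26 - -0.87 = 2.13
exp(-(theta - b)) = exp(-2.13) = 0.1188
P = 1 / (1 + 0.1188)
P = 0.8938

0.8938


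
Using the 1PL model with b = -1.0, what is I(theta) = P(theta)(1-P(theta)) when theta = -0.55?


P = 1/(1+exp(-(-0.55--1.0))) = 0.6106
I = P*(1-P) = 0.6106 * 0.3894
I = 0.2378

0.2378


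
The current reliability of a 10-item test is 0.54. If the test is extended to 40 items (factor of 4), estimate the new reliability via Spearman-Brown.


r_new = (n * rxx) / (1 + (n-1) * rxx)
r_new = (4 * 0.54) / (1 + 3 * 0.54)
r_new = 2.16 / 2.62
r_new = 0.8244

0.8244


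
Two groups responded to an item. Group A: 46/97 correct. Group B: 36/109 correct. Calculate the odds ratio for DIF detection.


Odds_A = 46/51 = 0.902
Odds_B = 36/73 = 0.4932
OR = Odds_A / Odds_B = 0.902 / 0.4932
Exactly, OR = (46 * 73) / (51 * 36) = 3358 / 1836
OR = 1.829

1.829


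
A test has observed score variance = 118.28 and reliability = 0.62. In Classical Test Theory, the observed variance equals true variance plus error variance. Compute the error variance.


var_true = rxx * var_obs = 0.62 * 118.28 = 73.3336
var_error = var_obs - var_true
var_error = 118.28 - 73.3336
var_error = 44.9464

44.9464


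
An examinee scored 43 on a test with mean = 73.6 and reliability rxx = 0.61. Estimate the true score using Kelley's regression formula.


T_est = rxx * X + (1 - rxx) * mean
T_est = 0.61 * 43 + 0.39 * 73.6
T_est = 26.23 + 28.704
T_est = 54.934

54.934


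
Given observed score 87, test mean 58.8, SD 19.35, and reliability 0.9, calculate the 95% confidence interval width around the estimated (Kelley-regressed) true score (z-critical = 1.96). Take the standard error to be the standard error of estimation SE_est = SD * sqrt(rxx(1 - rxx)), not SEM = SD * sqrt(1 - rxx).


True score estimate = 0.9*87 + 0.1*58.8 = 84.18
SE_est = SD * sqrt(rxx * (1 - rxx)) = 19.35 * sqrt(0.9 * 0.1) = 19.35 * sqrt(0.09) = 5.805
CI = T_est +/- z * SE_est, so width = 2 * z * SE_est = 2 * 1.96 * 5.805
Width = 22.7556

22.7556


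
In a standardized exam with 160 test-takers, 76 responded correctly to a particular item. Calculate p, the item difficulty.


Item difficulty p = number correct / total examinees
p = 76 / 160
p = 0.475

0.475


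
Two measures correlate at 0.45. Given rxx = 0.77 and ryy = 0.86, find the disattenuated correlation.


r_corrected = rxy / sqrt(rxx * ryy)
= 0.45 / sqrt(0.77 * 0.86)
= 0.45 / sqrt(0.6622)
= 0.45 / 0.813757
r_corrected = 0.553

0.553


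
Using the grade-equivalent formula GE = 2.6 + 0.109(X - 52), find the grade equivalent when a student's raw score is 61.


raw - median = 61 - 52 = 9
slope * diff = 0.109 * 9 = 0.981
GE = 2.6 + 0.981
GE = 3.581

3.581


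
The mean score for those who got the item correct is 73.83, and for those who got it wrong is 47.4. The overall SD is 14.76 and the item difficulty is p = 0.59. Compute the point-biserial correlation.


q = 1 - p = 0.41
rpb = ((M1 - M0) / SD) * sqrt(p * q)
rpb = ((73.83 - 47.4) / 14.76) * sqrt(0.59 * 0.41)
rpb = 0.8807

0.8807


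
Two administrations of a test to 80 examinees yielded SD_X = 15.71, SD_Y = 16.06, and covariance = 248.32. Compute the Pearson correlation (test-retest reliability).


r = cov(X,Y) / (SD_X * SD_Y)
r = 248.32 / (15.71 * 16.06)
r = 248.32 / 252.3026
r = 0.9842

0.9842


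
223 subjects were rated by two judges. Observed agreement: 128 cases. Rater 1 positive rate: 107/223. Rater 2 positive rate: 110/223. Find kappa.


P_o = 128/223 = 0.573991
P_e = (107*110 + 116*113) / 49729 = 0.500271
kappa = (P_o - P_e) / (1 - P_e)
kappa = (0.573991 - 0.500271) / (1 - 0.500271)
kappa = 0.1475

0.1475


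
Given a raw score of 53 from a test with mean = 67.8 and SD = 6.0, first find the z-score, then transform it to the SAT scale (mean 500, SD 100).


z = (X - mean) / SD = (53 - 67.8) / 6.0
z = -14.8 / 6.0
z = -2.4667
SAT-scale = SAT = 500 + 100z
Carry z at full precision (z = -14.8 / 6.0) into the conversion:
SAT-scale = 500 + 100 * (-14.8 / 6.0) = 500 + -1480 / 6.0
SAT-scale = 500 + -246.6667
SAT-scale = 253.3333

253.3333


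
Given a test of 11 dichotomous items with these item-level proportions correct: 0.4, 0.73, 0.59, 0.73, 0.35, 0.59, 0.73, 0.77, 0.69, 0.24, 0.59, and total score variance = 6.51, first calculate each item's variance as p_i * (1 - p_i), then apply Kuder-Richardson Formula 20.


For each item, compute p_i * q_i:
  Item 1: 0.4 * 0.6 = 0.24
  Item 2: 0.73 * 0.27 = 0.1971
  Item 3: 0.59 * 0.41 = 0.2419
  Item 4: 0.73 * 0.27 = 0.1971
  Item 5: 0.35 * 0.65 = 0.2275
  Item 6: 0.59 * 0.41 = 0.2419
  Item 7: 0.73 * 0.27 = 0.1971
  Item 8: 0.77 * 0.23 = 0.1771
  Item 9: 0.69 * 0.31 = 0.2139
  Item 10: 0.24 * 0.76 = 0.1824
  Item 11: 0.59 * 0.41 = 0.2419
Sum(p_i * q_i) = 0.24 + 0.1971 + 0.2419 + 0.1971 + 0.2275 + 0.2419 + 0.1971 + 0.1771 + 0.2139 + 0.1824 + 0.2419 = 2.3579
KR-20 = (k/(k-1)) * (1 - Sum(p_i*q_i) / Var_total)
= (11/10) * (1 - 2.3579/6.51)
= 1.1 * 0.6378
KR-20 = 0.7016

0.7016


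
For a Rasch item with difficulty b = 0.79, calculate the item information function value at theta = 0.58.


P = 1/(1+exp(-(0.58-0.79))) = 0.4477
I = P*(1-P) = 0.4477 * 0.5523
I = 0.2473

0.2473


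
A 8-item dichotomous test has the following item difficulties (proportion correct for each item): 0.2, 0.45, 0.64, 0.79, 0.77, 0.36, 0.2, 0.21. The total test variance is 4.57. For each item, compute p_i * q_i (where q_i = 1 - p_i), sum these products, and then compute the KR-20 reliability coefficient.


For each item, compute p_i * q_i:
  Item 1: 0.2 * 0.8 = 0.16
  Item 2: 0.45 * 0.55 = 0.2475
  Item 3: 0.64 * 0.36 = 0.2304
  Item 4: 0.79 * 0.21 = 0.1659
  Item 5: 0.77 * 0.23 = 0.1771
  Item 6: 0.36 * 0.64 = 0.2304
  Item 7: 0.2 * 0.8 = 0.16
  Item 8: 0.21 * 0.79 = 0.1659
Sum(p_i * q_i) = 0.16 + 0.2475 + 0.2304 + 0.1659 + 0.1771 + 0.2304 + 0.16 + 0.1659 = 1.5372
KR-20 = (k/(k-1)) * (1 - Sum(p_i*q_i) / Var_total)
= (8/7) * (1 - 1.5372/4.57)
= 1.1429 * 0.6636
KR-20 = 0.7584

0.7584


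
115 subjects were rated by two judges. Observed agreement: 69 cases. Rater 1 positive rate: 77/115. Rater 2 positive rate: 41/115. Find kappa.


P_o = 69/115 = 0.6
P_e = (77*41 + 38*74) / 13225 = 0.451342
kappa = (P_o - P_e) / (1 - P_e)
kappa = (0.6 - 0.451342) / (1 - 0.451342)
kappa = 0.2709

0.2709


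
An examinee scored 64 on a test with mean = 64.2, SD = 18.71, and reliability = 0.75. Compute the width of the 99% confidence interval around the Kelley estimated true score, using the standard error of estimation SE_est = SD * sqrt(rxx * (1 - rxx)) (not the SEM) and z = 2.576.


True score estimate = 0.75*64 + 0.25*64.2 = 64.05
SE_est = SD * sqrt(rxx * (1 - rxx)) = 18.71 * sqrt(0.75 * 0.25) = 18.71 * sqrt(0.1875) = 8.101668
CI = T_est +/- z * SE_est, so width = 2 * z * SE_est = 2 * 2.576 * 8.101668
Width = 41.7398

41.7398


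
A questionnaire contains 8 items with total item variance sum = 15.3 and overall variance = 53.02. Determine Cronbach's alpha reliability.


alpha = (k/(k-1)) * (1 - sum(si^2)/s_total^2)
= (8/7) * (1 - 15.3/53.02)
alpha = 0.8131

0.8131


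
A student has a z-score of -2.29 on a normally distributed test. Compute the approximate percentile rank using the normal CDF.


CDF(z) = 0.5 * (1 + erf(z/sqrt(2)))
erf(-1.6193) = -0.978
CDF = 0.011
Percentile rank = 0.011 * 100 = 1.1

1.1


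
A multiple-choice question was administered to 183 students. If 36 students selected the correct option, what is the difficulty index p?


Item difficulty p = number correct / total examinees
p = 36 / 183
p = 0.1967

0.1967


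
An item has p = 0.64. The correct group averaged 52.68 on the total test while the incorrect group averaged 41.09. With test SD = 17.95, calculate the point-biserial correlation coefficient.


q = 1 - p = 0.36
rpb = ((M1 - M0) / SD) * sqrt(p * q)
rpb = ((52.68 - 41.09) / 17.95) * sqrt(0.64 * 0.36)
rpb = 0.3099

0.3099


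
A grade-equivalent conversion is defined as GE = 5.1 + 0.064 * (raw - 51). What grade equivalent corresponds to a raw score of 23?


raw - median = 23 - 51 = -28
slope * diff = 0.064 * -28 = -1.792
GE = 5.1 + -1.792
GE = 3.308

3.308


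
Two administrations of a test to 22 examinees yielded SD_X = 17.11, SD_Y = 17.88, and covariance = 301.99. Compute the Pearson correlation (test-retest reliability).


r = cov(X,Y) / (SD_X * SD_Y)
r = 301.99 / (17.11 * 17.88)
r = 301.99 / 305.9268
r = 0.9871

0.9871


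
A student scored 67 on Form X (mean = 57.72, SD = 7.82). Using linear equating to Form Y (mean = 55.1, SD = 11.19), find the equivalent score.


slope = SD_Y / SD_X = 11.19 / 7.82 ~ 1.4309
intercept = mean_Y - slope * mean_X = 55.1 - (11.19 / 7.82) * 57.72 ~ -27.4942
Y = slope * X + intercept. To avoid rounding drift from the rounded slope/intercept, evaluate the equivalent form Y = mean_Y + SD_Y * (X - mean_X) / SD_X at full precision:
Y = 55.1 + 11.19 * (67 - 57.72) / 7.82
Y = 55.1 + 11.19 * 9.28 / 7.82
Y = 55.1 + 103.8432 / 7.82
Y = 55.1 + 13.2792
Y = 68.3792

68.3792


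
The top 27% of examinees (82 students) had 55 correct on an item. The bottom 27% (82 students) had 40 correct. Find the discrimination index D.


p_upper = 55/82 = 0.6707
p_lower = 40/82 = 0.4878
D = 0.6707 - 0.4878 = 0.1829

0.1829


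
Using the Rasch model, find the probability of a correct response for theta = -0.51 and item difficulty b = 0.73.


theta - b = -0.51 - 0.73 = -1.24
exp(-(theta - b)) = exp(1.24) = 3.4556
P = 1 / (1 + 3.4556)
P = 0.2244

0.2244


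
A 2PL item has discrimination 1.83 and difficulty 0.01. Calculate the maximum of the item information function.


For 2PL, max info at theta = b = 0.01
I_max = a^2 / 4 = 1.83^2 / 4
= 3.3489 / 4
I_max = 0.8372

0.8372


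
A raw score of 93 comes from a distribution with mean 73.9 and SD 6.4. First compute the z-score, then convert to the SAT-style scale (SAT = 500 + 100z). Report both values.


z = (X - mean) / SD = (93 - 73.9) / 6.4
z = 19.1 / 6.4
z = 2.9844
SAT-scale = SAT = 500 + 100z
Carry z at full precision (z = 19.1 / 6.4) into the conversion:
SAT-scale = 500 + 100 * (19.1 / 6.4) = 500 + 1910 / 6.4
SAT-scale = 500 + 298.4375
SAT-scale = 798.4375

798.4375


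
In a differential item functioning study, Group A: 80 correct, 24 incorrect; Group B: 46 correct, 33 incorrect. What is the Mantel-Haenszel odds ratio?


Odds_A = 80/24 = 3.3333
Odds_B = 46/33 = 1.3939
OR = Odds_A / Odds_B = 3.3333 / 1.3939
Exactly, OR = (80 * 33) / (24 * 46) = 2640 / 1104
OR = 2.3913

2.3913


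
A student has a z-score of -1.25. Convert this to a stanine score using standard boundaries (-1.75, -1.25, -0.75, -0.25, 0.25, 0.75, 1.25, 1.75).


Stanine boundaries: [-1.75, -1.25, -0.75, -0.25, 0.25, 0.75, 1.25, 1.75]
z = -1.25
Check each boundary:
  z >= -1.75 -> could be stanine 2
  z >= -1.25 -> could be stanine 3
  z < -0.75
  z < -0.25
  z < 0.25
  z < 0.75
  z < 1.25
  z < 1.75
Highest qualifying boundary gives stanine = 3

3


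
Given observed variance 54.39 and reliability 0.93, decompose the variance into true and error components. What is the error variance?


var_true = rxx * var_obs = 0.93 * 54.39 = 50.5827
var_error = var_obs - var_true
var_error = 54.39 - 50.5827
var_error = 3.8073

3.8073


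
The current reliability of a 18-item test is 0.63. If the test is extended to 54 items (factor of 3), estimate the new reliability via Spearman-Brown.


r_new = (n * rxx) / (1 + (n-1) * rxx)
r_new = (3 * 0.63) / (1 + 2 * 0.63)
r_new = 1.89 / 2.26
r_new = 0.8363

0.8363


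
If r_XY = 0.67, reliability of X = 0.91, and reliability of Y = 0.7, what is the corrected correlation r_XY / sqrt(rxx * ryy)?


r_corrected = rxy / sqrt(rxx * ryy)
= 0.67 / sqrt(0.91 * 0.7)
= 0.67 / sqrt(0.637)
= 0.67 / 0.798123
r_corrected = 0.8395

0.8395


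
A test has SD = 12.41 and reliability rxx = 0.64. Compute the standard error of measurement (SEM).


SEM = SD * sqrt(1 - rxx)
SEM = 12.41 * sqrt(1 - 0.64)
SEM = 12.41 * sqrt(0.36) = 12.41 * 0.6
SEM = 7.446

7.446


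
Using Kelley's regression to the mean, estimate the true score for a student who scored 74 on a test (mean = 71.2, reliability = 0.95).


T_est = rxx * X + (1 - rxx) * mean
T_est = 0.95 * 74 + 0.05 * 71.2
T_est = 70.3 + 3.56
T_est = 73.86

73.86


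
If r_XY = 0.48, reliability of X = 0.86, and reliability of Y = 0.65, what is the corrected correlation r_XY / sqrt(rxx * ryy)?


r_corrected = rxy / sqrt(rxx * ryy)
= 0.48 / sqrt(0.86 * 0.65)
= 0.48 / sqrt(0.559)
= 0.48 / 0.747663
r_corrected = 0.642

0.642


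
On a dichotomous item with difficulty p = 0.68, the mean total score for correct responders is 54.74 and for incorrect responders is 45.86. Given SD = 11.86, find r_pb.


q = 1 - p = 0.32
rpb = ((M1 - M0) / SD) * sqrt(p * q)
rpb = ((54.74 - 45.86) / 11.86) * sqrt(0.68 * 0.32)
rpb = 0.3493

0.3493


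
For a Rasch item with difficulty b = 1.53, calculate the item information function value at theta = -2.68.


P = 1/(1+exp(-(-2.68-1.53))) = 0.0146
I = P*(1-P) = 0.0146 * 0.9854
I = 0.0144

0.0144


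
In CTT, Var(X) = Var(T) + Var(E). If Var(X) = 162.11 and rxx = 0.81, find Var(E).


var_true = rxx * var_obs = 0.81 * 162.11 = 131.3091
var_error = var_obs - var_true
var_error = 162.11 - 131.3091
var_error = 30.8009

30.8009


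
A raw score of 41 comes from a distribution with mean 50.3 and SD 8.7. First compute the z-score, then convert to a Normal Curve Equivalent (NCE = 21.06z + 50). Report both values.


z = (X - mean) / SD = (41 - 50.3) / 8.7
z = -9.3 / 8.7
z = -1.069
NCE = NCE = 21.06z + 50
Carry z at full precision (z = -9.3 / 8.7) into the conversion:
NCE = 21.06 * (-9.3 / 8.7) + 50 = -195.858 / 8.7 + 50
NCE = -22.5124 + 50
NCE = 27.4876

27.4876


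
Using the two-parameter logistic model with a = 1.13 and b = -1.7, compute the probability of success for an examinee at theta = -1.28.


a*(theta - b) = 1.13 * (-1.28 - -1.7) = 0.4746
exp(-0.4746) = 0.6221
P = 1 / (1 + 0.6221)
P = 0.6165

0.6165


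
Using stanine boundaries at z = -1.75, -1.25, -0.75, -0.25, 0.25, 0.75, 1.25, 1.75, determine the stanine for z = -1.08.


Stanine boundaries: [-1.75, -1.25, -0.75, -0.25, 0.25, 0.75, 1.25, 1.75]
z = -1.08
Check each boundary:
  z >= -1.75 -> could be stanine 2
  z >= -1.25 -> could be stanine 3
  z < -0.75
  z < -0.25
  z < 0.25
  z < 0.75
  z < 1.25
  z < 1.75
Highest qualifying boundary gives stanine = 3

3


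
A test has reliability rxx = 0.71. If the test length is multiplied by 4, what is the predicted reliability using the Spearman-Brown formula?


r_new = (n * rxx) / (1 + (n-1) * rxx)
r_new = (4 * 0.71) / (1 + 3 * 0.71)
r_new = 2.84 / 3.13
r_new = 0.9073

0.9073


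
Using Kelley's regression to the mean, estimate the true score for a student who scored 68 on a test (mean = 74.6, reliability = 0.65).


T_est = rxx * X + (1 - rxx) * mean
T_est = 0.65 * 68 + 0.35 * 74.6
T_est = 44.2 + 26.11
T_est = 70.31

70.31


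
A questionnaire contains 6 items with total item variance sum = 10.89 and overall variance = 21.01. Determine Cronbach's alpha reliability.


alpha = (k/(k-1)) * (1 - sum(si^2)/s_total^2)
= (6/5) * (1 - 10.89/21.01)
alpha = 0.578

0.578


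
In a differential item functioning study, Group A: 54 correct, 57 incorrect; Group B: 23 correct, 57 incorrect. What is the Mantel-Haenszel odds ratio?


Odds_A = 54/57 = 0.9474
Odds_B = 23/57 = 0.4035
OR = Odds_A / Odds_B = 0.9474 / 0.4035
Exactly, OR = (54 * 57) / (57 * 23) = 3078 / 1311
OR = 2.3478

2.3478


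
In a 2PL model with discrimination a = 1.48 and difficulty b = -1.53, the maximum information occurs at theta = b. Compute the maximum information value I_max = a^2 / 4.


For 2PL, max info at theta = b = -1.53
I_max = a^2 / 4 = 1.48^2 / 4
= 2.1904 / 4
I_max = 0.5476

0.5476


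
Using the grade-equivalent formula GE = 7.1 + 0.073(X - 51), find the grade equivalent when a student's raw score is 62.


raw - median = 62 - 51 = 11
slope * diff = 0.073 * 11 = 0.803
GE = 7.1 + 0.803
GE = 7.903

7.903


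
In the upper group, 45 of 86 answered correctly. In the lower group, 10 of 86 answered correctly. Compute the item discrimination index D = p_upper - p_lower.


p_upper = 45/86 = 0.5233
p_lower = 10/86 = 0.1163
D = 0.5233 - 0.1163 = 0.407

0.407


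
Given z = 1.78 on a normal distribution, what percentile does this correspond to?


CDF(z) = 0.5 * (1 + erf(z/sqrt(2)))
erf(1.2587) = 0.9249
CDF = 0.9625
Percentile rank = 0.9625 * 100 = 96.25

96.25


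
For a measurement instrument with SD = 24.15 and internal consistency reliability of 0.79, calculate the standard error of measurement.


SEM = SD * sqrt(1 - rxx)
SEM = 24.15 * sqrt(1 - 0.79)
SEM = 24.15 * sqrt(0.21) = 24.15 * 0.458258
SEM = 11.0669

11.0669


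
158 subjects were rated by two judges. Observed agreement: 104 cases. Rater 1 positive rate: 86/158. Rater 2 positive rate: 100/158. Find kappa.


P_o = 104/158 = 0.658228
P_e = (86*100 + 72*58) / 24964 = 0.511777
kappa = (P_o - P_e) / (1 - P_e)
kappa = (0.658228 - 0.511777) / (1 - 0.511777)
kappa = 0.3

0.3


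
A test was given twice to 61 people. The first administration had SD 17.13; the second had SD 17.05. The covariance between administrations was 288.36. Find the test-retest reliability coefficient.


r = cov(X,Y) / (SD_X * SD_Y)
r = 288.36 / (17.13 * 17.05)
r = 288.36 / 292.0665
r = 0.9873

0.9873


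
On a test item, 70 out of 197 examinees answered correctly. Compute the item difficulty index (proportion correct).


Item difficulty p = number correct / total examinees
p = 70 / 197
p = 0.3553

0.3553


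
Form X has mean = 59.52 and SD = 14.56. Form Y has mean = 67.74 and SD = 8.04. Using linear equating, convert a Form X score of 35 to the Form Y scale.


slope = SD_Y / SD_X = 8.04 / 14.56 ~ 0.5522
intercept = mean_Y - slope * mean_X = 67.74 - (8.04 / 14.56) * 59.52 ~ 34.8732
Y = slope * X + intercept. To avoid rounding drift from the rounded slope/intercept, evaluate the equivalent form Y = mean_Y + SD_Y * (X - mean_X) / SD_X at full precision:
Y = 67.74 + 8.04 * (35 - 59.52) / 14.56
Y = 67.74 - 8.04 * 24.52 / 14.56
Y = 67.74 - 197.1408 / 14.56
Y = 67.74 - 13.5399
Y = 54.2001

54.2001


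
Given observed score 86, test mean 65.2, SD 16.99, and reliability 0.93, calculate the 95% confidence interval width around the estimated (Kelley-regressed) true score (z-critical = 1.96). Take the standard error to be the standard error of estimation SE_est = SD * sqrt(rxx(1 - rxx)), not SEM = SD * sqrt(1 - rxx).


True score estimate = 0.93*86 + 0.07*65.2 = 84.544
SE_est = SD * sqrt(rxx * (1 - rxx)) = 16.99 * sqrt(0.93 * 0.07) = 16.99 * sqrt(0.0651) = 4.334948
CI = T_est +/- z * SE_est, so width = 2 * z * SE_est = 2 * 1.96 * 4.334948
Width = 16.993

16.993


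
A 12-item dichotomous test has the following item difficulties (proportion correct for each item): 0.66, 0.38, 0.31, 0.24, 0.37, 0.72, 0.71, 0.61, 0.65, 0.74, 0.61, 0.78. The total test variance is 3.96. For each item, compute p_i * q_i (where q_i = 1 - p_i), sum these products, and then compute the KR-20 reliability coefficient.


For each item, compute p_i * q_i:
  Item 1: 0.66 * 0.34 = 0.2244
  Item 2: 0.38 * 0.62 = 0.2356
  Item 3: 0.31 * 0.69 = 0.2139
  Item 4: 0.24 * 0.76 = 0.1824
  Item 5: 0.37 * 0.63 = 0.2331
  Item 6: 0.72 * 0.28 = 0.2016
  Item 7: 0.71 * 0.29 = 0.2059
  Item 8: 0.61 * 0.39 = 0.2379
  Item 9: 0.65 * 0.35 = 0.2275
  Item 10: 0.74 * 0.26 = 0.1924
  Item 11: 0.61 * 0.39 = 0.2379
  Item 12: 0.78 * 0.22 = 0.1716
Sum(p_i * q_i) = 0.2244 + 0.2356 + 0.2139 + 0.1824 + 0.2331 + 0.2016 + 0.2059 + 0.2379 + 0.2275 + 0.1924 + 0.2379 + 0.1716 = 2.5642
KR-20 = (k/(k-1)) * (1 - Sum(p_i*q_i) / Var_total)
= (12/11) * (1 - 2.5642/3.96)
= 1.0909 * 0.3525
KR-20 = 0.3845

0.3845


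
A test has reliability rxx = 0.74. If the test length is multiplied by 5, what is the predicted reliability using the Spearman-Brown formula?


r_new = (n * rxx) / (1 + (n-1) * rxx)
r_new = (5 * 0.74) / (1 + 4 * 0.74)
r_new = 3.7 / 3.96
r_new = 0.9343

0.9343


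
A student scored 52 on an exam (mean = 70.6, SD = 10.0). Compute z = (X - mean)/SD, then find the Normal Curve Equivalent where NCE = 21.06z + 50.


z = (X - mean) / SD = (52 - 70.6) / 10.0
z = -18.6 / 10.0
z = -1.86
NCE = NCE = 21.06z + 50
Carry z at full precision (z = -18.6 / 10.0) into the conversion:
NCE = 21.06 * (-18.6 / 10.0) + 50 = -391.716 / 10.0 + 50
NCE = -39.1716 + 50
NCE = 10.8284

10.8284


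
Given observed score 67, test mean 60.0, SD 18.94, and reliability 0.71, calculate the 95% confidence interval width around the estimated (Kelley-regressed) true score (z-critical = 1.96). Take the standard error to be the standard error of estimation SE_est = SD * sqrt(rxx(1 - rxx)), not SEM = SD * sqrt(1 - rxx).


True score estimate = 0.71*67 + 0.29*60.0 = 64.97
SE_est = SD * sqrt(rxx * (1 - rxx)) = 18.94 * sqrt(0.71 * 0.29) = 18.94 * sqrt(0.2059) = 8.594253
CI = T_est +/- z * SE_est, so width = 2 * z * SE_est = 2 * 1.96 * 8.594253
Width = 33.6895

33.6895


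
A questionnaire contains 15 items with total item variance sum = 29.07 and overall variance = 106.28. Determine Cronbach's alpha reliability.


alpha = (k/(k-1)) * (1 - sum(si^2)/s_total^2)
= (15/14) * (1 - 29.07/106.28)
alpha = 0.7784

0.7784


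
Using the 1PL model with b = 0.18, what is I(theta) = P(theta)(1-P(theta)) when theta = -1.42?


P = 1/(1+exp(-(-1.42-0.18))) = 0.168
I = P*(1-P) = 0.168 * 0.832
I = 0.1398

0.1398


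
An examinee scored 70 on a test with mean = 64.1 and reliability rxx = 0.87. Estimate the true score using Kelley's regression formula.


T_est = rxx * X + (1 - rxx) * mean
T_est = 0.87 * 70 + 0.13 * 64.1
T_est = 60.9 + 8.333
T_est = 69.233

69.233


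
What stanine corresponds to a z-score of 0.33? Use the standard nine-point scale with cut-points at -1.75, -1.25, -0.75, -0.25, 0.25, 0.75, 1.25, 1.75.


Stanine boundaries: [-1.75, -1.25, -0.75, -0.25, 0.25, 0.75, 1.25, 1.75]
z = 0.33
Check each boundary:
  z >= -1.75 -> could be stanine 2
  z >= -1.25 -> could be stanine 3
  z >= -0.75 -> could be stanine 4
  z >= -0.25 -> could be stanine 5
  z >= 0.25 -> could be stanine 6
  z < 0.75
  z < 1.25
  z < 1.75
Highest qualifying boundary gives stanine = 6

6


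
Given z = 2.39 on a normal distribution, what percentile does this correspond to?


CDF(z) = 0.5 * (1 + erf(z/sqrt(2)))
erf(1.69) = 0.9832
CDF = 0.9916
Percentile rank = 0.9916 * 100 = 99.16

99.16


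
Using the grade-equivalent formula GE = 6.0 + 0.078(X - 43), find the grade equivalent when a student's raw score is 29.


raw - median = 29 - 43 = -14
slope * diff = 0.078 * -14 = -1.092
GE = 6.0 + -1.092
GE = 4.908

4.908


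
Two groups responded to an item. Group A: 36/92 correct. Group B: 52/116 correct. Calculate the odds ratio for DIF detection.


Odds_A = 36/56 = 0.6429
Odds_B = 52/64 = 0.8125
OR = Odds_A / Odds_B = 0.6429 / 0.8125
Exactly, OR = (36 * 64) / (56 * 52) = 2304 / 2912
OR = 0.7912

0.7912


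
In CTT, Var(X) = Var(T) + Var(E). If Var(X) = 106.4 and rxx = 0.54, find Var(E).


var_true = rxx * var_obs = 0.54 * 106.4 = 57.456
var_error = var_obs - var_true
var_error = 106.4 - 57.456
var_error = 48.944

48.944


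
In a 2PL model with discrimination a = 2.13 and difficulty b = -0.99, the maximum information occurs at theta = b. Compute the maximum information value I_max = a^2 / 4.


For 2PL, max info at theta = b = -0.99
I_max = a^2 / 4 = 2.13^2 / 4
= 4.5369 / 4
I_max = 1.1342

1.1342


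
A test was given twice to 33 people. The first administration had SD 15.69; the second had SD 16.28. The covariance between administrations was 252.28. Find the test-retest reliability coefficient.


r = cov(X,Y) / (SD_X * SD_Y)
r = 252.28 / (15.69 * 16.28)
r = 252.28 / 255.4332
r = 0.9877

0.9877


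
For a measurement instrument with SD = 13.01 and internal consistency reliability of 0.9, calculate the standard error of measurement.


SEM = SD * sqrt(1 - rxx)
SEM = 13.01 * sqrt(1 - 0.9)
SEM = 13.01 * sqrt(0.1) = 13.01 * 0.316228
SEM = 4.1141

4.1141


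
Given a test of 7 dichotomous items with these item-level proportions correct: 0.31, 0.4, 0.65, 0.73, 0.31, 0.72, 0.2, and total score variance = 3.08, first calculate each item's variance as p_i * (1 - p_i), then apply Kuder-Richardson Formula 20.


For each item, compute p_i * q_i:
  Item 1: 0.31 * 0.69 = 0.2139
  Item 2: 0.4 * 0.6 = 0.24
  Item 3: 0.65 * 0.35 = 0.2275
  Item 4: 0.73 * 0.27 = 0.1971
  Item 5: 0.31 * 0.69 = 0.2139
  Item 6: 0.72 * 0.28 = 0.2016
  Item 7: 0.2 * 0.8 = 0.16
Sum(p_i * q_i) = 0.2139 + 0.24 + 0.2275 + 0.1971 + 0.2139 + 0.2016 + 0.16 = 1.454
KR-20 = (k/(k-1)) * (1 - Sum(p_i*q_i) / Var_total)
= (7/6) * (1 - 1.454/3.08)
= 1.1667 * 0.5279
KR-20 = 0.6159

0.6159


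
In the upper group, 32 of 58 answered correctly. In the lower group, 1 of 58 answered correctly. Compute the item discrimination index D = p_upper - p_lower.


p_upper = 32/58 = 0.5517
p_lower = 1/58 = 0.0172
D = 0.5517 - 0.0172 = 0.5345

0.5345


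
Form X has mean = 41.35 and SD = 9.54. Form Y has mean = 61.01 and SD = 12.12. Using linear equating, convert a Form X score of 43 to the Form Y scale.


slope = SD_Y / SD_X = 12.12 / 9.54 ~ 1.2704
intercept = mean_Y - slope * mean_X = 61.01 - (12.12 / 9.54) * 41.35 ~ 8.4773
Y = slope * X + intercept. To avoid rounding drift from the rounded slope/intercept, evaluate the equivalent form Y = mean_Y + SD_Y * (X - mean_X) / SD_X at full precision:
Y = 61.01 + 12.12 * (43 - 41.35) / 9.54
Y = 61.01 + 12.12 * 1.65 / 9.54
Y = 61.01 + 19.998 / 9.54
Y = 61.01 + 2.0962
Y = 63.1062

63.1062


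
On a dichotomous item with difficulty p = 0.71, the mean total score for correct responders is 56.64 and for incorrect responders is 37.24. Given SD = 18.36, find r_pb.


q = 1 - p = 0.29
rpb = ((M1 - M0) / SD) * sqrt(p * q)
rpb = ((56.64 - 37.24) / 18.36) * sqrt(0.71 * 0.29)
rpb = 0.4795

0.4795


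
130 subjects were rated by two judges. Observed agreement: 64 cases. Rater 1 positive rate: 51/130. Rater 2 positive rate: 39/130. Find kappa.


P_o = 64/130 = 0.492308
P_e = (51*39 + 79*91) / 16900 = 0.543077
kappa = (P_o - P_e) / (1 - P_e)
kappa = (0.492308 - 0.543077) / (1 - 0.543077)
kappa = -0.1111

-0.1111


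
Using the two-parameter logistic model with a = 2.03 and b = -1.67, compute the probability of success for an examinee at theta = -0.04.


a*(theta - b) = 2.03 * (-0.04 - -1.67) = 3.3089
exp(-3.3089) = 0.0366
P = 1 / (1 + 0.0366)
P = 0.9647

0.9647


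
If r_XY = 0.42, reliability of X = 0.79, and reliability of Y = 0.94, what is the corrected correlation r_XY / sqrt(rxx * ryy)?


r_corrected = rxy / sqrt(rxx * ryy)
= 0.42 / sqrt(0.79 * 0.94)
= 0.42 / sqrt(0.7426)
= 0.42 / 0.861742
r_corrected = 0.4874

0.4874


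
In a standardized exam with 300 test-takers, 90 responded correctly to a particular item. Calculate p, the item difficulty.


Item difficulty p = number correct / total examinees
p = 90 / 300
p = 0.3

0.3


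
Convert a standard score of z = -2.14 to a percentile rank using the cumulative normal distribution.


CDF(z) = 0.5 * (1 + erf(z/sqrt(2)))
erf(-1.5132) = -0.9676
CDF = 0.0162
Percentile rank = 0.0162 * 100 = 1.62

1.62


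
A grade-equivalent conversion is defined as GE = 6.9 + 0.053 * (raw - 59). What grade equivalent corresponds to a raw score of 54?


raw - median = 54 - 59 = -5
slope * diff = 0.053 * -5 = -0.265
GE = 6.9 + -0.265
GE = 6.635

6.635


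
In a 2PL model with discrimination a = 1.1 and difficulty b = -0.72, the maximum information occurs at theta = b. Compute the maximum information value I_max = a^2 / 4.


For 2PL, max info at theta = b = -0.72
I_max = a^2 / 4 = 1.1^2 / 4
= 1.21 / 4
I_max = 0.3025

0.3025


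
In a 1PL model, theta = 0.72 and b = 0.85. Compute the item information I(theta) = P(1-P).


P = 1/(1+exp(-(0.72-0.85))) = 0.4675
I = P*(1-P) = 0.4675 * 0.5325
I = 0.2489

0.2489


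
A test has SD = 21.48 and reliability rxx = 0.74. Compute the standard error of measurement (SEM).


SEM = SD * sqrt(1 - rxx)
SEM = 21.48 * sqrt(1 - 0.74)
SEM = 21.48 * sqrt(0.26) = 21.48 * 0.509902
SEM = 10.9527

10.9527


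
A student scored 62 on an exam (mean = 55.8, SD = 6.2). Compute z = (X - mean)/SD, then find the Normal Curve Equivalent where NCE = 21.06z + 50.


z = (X - mean) / SD = (62 - 55.8) / 6.2
z = 6.2 / 6.2
z = 1.0
NCE = NCE = 21.06z + 50
Carry z at full precision (z = 6.2 / 6.2) into the conversion:
NCE = 21.06 * (6.2 / 6.2) + 50 = 130.572 / 6.2 + 50
NCE = 21.06 + 50
NCE = 71.06

71.06


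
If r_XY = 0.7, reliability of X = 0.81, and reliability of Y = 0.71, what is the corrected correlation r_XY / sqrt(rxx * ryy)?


r_corrected = rxy / sqrt(rxx * ryy)
= 0.7 / sqrt(0.81 * 0.71)
= 0.7 / sqrt(0.5751)
= 0.7 / 0.758353
r_corrected = 0.9231

0.9231


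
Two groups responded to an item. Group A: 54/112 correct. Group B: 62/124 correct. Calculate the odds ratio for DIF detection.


Odds_A = 54/58 = 0.931
Odds_B = 62/62 = 1.0
OR = Odds_A / Odds_B = 0.931 / 1.0
Exactly, OR = (54 * 62) / (58 * 62) = 3348 / 3596
OR = 0.931

0.931


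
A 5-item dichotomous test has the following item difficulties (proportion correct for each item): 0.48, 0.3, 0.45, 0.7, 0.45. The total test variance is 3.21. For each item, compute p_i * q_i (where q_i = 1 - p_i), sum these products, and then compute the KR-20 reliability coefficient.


For each item, compute p_i * q_i:
  Item 1: 0.48 * 0.52 = 0.2496
  Item 2: 0.3 * 0.7 = 0.21
  Item 3: 0.45 * 0.55 = 0.2475
  Item 4: 0.7 * 0.3 = 0.21
  Item 5: 0.45 * 0.55 = 0.2475
Sum(p_i * q_i) = 0.2496 + 0.21 + 0.2475 + 0.21 + 0.2475 = 1.1646
KR-20 = (k/(k-1)) * (1 - Sum(p_i*q_i) / Var_total)
= (5/4) * (1 - 1.1646/3.21)
= 1.25 * 0.6372
KR-20 = 0.7965

0.7965


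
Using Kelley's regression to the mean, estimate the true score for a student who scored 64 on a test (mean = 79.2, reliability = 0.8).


T_est = rxx * X + (1 - rxx) * mean
T_est = 0.8 * 64 + 0.2 * 79.2
T_est = 51.2 + 15.84
T_est = 67.04

67.04


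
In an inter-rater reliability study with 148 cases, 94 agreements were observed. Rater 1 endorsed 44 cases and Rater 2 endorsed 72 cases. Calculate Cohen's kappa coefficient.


P_o = 94/148 = 0.635135
P_e = (44*72 + 104*76) / 21904 = 0.505478
kappa = (P_o - P_e) / (1 - P_e)
kappa = (0.635135 - 0.505478) / (1 - 0.505478)
kappa = 0.2622

0.2622


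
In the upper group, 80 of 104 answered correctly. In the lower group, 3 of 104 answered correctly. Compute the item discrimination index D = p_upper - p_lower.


p_upper = 80/104 = 0.7692
p_lower = 3/104 = 0.0288
D = 0.7692 - 0.0288 = 0.7404

0.7404


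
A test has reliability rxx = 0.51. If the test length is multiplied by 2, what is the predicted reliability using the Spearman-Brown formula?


r_new = (n * rxx) / (1 + (n-1) * rxx)
r_new = (2 * 0.51) / (1 + 1 * 0.51)
r_new = 1.02 / 1.51
r_new = 0.6755

0.6755


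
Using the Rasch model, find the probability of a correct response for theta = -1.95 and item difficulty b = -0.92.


theta - b = -1.95 - -0.92 = -1.03
exp(-(theta - b)) = exp(1.03) = 2.8011
P = 1 / (1 + 2.8011)
P = 0.2631

0.2631


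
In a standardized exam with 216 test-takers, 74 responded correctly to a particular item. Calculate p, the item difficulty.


Item difficulty p = number correct / total examinees
p = 74 / 216
p = 0.3426

0.3426


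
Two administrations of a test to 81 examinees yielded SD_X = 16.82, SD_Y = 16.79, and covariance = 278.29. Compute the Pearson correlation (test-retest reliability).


r = cov(X,Y) / (SD_X * SD_Y)
r = 278.29 / (16.82 * 16.79)
r = 278.29 / 282.4078
r = 0.9854

0.9854


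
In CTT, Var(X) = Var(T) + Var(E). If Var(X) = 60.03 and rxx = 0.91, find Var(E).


var_true = rxx * var_obs = 0.91 * 60.03 = 54.6273
var_error = var_obs - var_true
var_error = 60.03 - 54.6273
var_error = 5.4027

5.4027


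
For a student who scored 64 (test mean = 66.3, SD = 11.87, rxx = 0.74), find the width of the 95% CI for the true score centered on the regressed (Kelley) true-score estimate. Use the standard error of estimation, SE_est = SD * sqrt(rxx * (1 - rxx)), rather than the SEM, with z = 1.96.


True score estimate = 0.74*64 + 0.26*66.3 = 64.598
SE_est = SD * sqrt(rxx * (1 - rxx)) = 11.87 * sqrt(0.74 * 0.26) = 11.87 * sqrt(0.1924) = 5.206588
CI = T_est +/- z * SE_est, so width = 2 * z * SE_est = 2 * 1.96 * 5.206588
Width = 20.4098

20.4098


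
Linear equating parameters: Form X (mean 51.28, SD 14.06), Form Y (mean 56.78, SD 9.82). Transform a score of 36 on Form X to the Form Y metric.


slope = SD_Y / SD_X = 9.82 / 14.06 ~ 0.6984
intercept = mean_Y - slope * mean_X = 56.78 - (9.82 / 14.06) * 51.28 ~ 20.9642
Y = slope * X + intercept. To avoid rounding drift from the rounded slope/intercept, evaluate the equivalent form Y = mean_Y + SD_Y * (X - mean_X) / SD_X at full precision:
Y = 56.78 + 9.82 * (36 - 51.28) / 14.06
Y = 56.78 - 9.82 * 15.28 / 14.06
Y = 56.78 - 150.0496 / 14.06
Y = 56.78 - 10.6721
Y = 46.1079

46.1079


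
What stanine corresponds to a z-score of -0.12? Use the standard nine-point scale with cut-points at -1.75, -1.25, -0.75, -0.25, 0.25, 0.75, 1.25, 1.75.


Stanine boundaries: [-1.75, -1.25, -0.75, -0.25, 0.25, 0.75, 1.25, 1.75]
z = -0.12
Check each boundary:
  z >= -1.75 -> could be stanine 2
  z >= -1.25 -> could be stanine 3
  z >= -0.75 -> could be stanine 4
  z >= -0.25 -> could be stanine 5
  z < 0.25
  z < 0.75
  z < 1.25
  z < 1.75
Highest qualifying boundary gives stanine = 5

5


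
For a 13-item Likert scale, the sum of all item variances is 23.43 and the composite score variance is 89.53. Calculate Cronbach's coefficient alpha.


alpha = (k/(k-1)) * (1 - sum(si^2)/s_total^2)
= (13/12) * (1 - 23.43/89.53)
alpha = 0.7998

0.7998


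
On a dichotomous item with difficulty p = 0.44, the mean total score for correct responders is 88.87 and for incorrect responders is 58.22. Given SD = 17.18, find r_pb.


q = 1 - p = 0.56
rpb = ((M1 - M0) / SD) * sqrt(p * q)
rpb = ((88.87 - 58.22) / 17.18) * sqrt(0.44 * 0.56)
rpb = 0.8856

0.8856


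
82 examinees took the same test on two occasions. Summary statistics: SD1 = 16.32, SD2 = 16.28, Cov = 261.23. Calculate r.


r = cov(X,Y) / (SD_X * SD_Y)
r = 261.23 / (16.32 * 16.28)
r = 261.23 / 265.6896
r = 0.9832

0.9832


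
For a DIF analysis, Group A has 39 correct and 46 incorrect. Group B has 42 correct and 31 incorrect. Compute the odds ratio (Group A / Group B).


Odds_A = 39/46 = 0.8478
Odds_B = 42/31 = 1.3548
OR = Odds_A / Odds_B = 0.8478 / 1.3548
Exactly, OR = (39 * 31) / (46 * 42) = 1209 / 1932
OR = 0.6258

0.6258


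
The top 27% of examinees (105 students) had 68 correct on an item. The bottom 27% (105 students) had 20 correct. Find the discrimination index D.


p_upper = 68/105 = 0.6476
p_lower = 20/105 = 0.1905
D = 0.6476 - 0.1905 = 0.4571

0.4571


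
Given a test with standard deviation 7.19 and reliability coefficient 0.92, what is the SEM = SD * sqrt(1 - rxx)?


SEM = SD * sqrt(1 - rxx)
SEM = 7.19 * sqrt(1 - 0.92)
SEM = 7.19 * sqrt(0.08) = 7.19 * 0.282843
SEM = 2.0336

2.0336


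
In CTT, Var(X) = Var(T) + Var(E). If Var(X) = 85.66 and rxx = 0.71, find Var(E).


var_true = rxx * var_obs = 0.71 * 85.66 = 60.8186
var_error = var_obs - var_true
var_error = 85.66 - 60.8186
var_error = 24.8414

24.8414


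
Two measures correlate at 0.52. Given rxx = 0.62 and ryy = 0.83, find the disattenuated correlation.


r_corrected = rxy / sqrt(rxx * ryy)
= 0.52 / sqrt(0.62 * 0.83)
= 0.52 / sqrt(0.5146)
= 0.52 / 0.717356
r_corrected = 0.7249

0.7249


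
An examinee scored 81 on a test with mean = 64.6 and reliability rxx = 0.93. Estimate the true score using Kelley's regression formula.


T_est = rxx * X + (1 - rxx) * mean
T_est = 0.93 * 81 + 0.07 * 64.6
T_est = 75.33 + 4.522
T_est = 79.852

79.852


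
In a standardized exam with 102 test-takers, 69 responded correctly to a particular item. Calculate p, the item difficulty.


Item difficulty p = number correct / total examinees
p = 69 / 102
p = 0.6765

0.6765


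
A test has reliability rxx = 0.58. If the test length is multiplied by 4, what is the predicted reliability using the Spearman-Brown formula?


r_new = (n * rxx) / (1 + (n-1) * rxx)
r_new = (4 * 0.58) / (1 + 3 * 0.58)
r_new = 2.32 / 2.74
r_new = 0.8467

0.8467


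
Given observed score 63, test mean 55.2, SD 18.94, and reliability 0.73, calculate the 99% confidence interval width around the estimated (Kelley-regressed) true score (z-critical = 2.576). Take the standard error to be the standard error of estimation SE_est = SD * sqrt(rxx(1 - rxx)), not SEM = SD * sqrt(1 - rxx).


True score estimate = 0.73*63 + 0.27*55.2 = 60.894
SE_est = SD * sqrt(rxx * (1 - rxx)) = 18.94 * sqrt(0.73 * 0.27) = 18.94 * sqrt(0.1971) = 8.408592
CI = T_est +/- z * SE_est, so width = 2 * z * SE_est = 2 * 2.576 * 8.408592
Width = 43.3211

43.3211


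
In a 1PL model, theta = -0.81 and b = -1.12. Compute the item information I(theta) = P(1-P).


P = 1/(1+exp(-(-0.81--1.12))) = 0.5769
I = P*(1-P) = 0.5769 * 0.4231
I = 0.2441

0.2441


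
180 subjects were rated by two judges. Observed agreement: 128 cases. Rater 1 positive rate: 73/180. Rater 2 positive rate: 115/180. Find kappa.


P_o = 128/180 = 0.711111
P_e = (73*115 + 107*65) / 32400 = 0.473765
kappa = (P_o - P_e) / (1 - P_e)
kappa = (0.711111 - 0.473765) / (1 - 0.473765)
kappa = 0.451

0.451


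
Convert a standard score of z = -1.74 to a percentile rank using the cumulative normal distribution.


CDF(z) = 0.5 * (1 + erf(z/sqrt(2)))
erf(-1.2304) = -0.9181
CDF = 0.0409
Percentile rank = 0.0409 * 100 = 4.09

4.09


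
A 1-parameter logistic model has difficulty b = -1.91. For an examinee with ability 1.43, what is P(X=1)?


theta - b = 1.43 - -1.91 = 3.34
exp(-(theta - b)) = exp(-3.34) = 0.0354
P = 1 / (1 + 0.0354)
P = 0.9658

0.9658


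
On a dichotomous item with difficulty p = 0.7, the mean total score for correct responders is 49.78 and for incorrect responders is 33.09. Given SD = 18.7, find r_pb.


q = 1 - p = 0.3
rpb = ((M1 - M0) / SD) * sqrt(p * q)
rpb = ((49.78 - 33.09) / 18.7) * sqrt(0.7 * 0.3)
rpb = 0.409

0.409


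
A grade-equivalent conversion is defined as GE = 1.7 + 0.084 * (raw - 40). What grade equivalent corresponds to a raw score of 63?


raw - median = 63 - 40 = 23
slope * diff = 0.084 * 23 = 1.932
GE = 1.7 + 1.932
GE = 3.632

3.632


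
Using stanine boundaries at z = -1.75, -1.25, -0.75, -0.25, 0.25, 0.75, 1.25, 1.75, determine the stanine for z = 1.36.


Stanine boundaries: [-1.75, -1.25, -0.75, -0.25, 0.25, 0.75, 1.25, 1.75]
z = 1.36
Check each boundary:
  z >= -1.75 -> could be stanine 2
  z >= -1.25 -> could be stanine 3
  z >= -0.75 -> could be stanine 4
  z >= -0.25 -> could be stanine 5
  z >= 0.25 -> could be stanine 6
  z >= 0.75 -> could be stanine 7
  z >= 1.25 -> could be stanine 8
  z < 1.75
Highest qualifying boundary gives stanine = 8

8
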